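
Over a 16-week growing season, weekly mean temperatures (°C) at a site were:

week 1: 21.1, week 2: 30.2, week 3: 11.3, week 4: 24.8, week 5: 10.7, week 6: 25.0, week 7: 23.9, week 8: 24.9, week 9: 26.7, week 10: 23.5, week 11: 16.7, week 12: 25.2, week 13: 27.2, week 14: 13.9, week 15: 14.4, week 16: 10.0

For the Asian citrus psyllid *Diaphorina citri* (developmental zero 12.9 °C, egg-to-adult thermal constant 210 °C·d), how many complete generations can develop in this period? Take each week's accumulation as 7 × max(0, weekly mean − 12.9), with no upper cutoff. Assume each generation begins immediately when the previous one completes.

4 generations

Weekly DD (7 × max(0, T̄ − 12.9)): 57.4, 121.1, 0.0, 83.3, 0.0, 84.7, 77.0, 84.0, 96.6, 74.2, 26.6, 86.1, 100.1, 7.0, 10.5, 0.0.
Season total = 908.6 DD.
Complete generations = ⌊908.6 / 210⌋ = 4.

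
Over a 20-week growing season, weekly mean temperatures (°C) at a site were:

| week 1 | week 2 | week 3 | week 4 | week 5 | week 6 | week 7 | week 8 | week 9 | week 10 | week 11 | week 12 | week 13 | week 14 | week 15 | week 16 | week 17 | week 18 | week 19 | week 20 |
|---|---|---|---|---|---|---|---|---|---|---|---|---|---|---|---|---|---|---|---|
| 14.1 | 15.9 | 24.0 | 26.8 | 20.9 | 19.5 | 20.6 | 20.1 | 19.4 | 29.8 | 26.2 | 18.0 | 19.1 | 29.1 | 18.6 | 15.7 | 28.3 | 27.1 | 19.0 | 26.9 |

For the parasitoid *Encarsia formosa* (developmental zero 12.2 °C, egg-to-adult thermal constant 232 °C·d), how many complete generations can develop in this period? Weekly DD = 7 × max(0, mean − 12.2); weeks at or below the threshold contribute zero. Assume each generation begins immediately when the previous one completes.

Weekly DD (7 × max(0, T̄ − 12.2)): 13.3, 25.9, 82.6, 102.2, 60.9, 51.1, 58.8, 55.3, 50.4, 123.2, 98.0, 40.6, 48.3, 118.3, 44.8, 24.5, 112.7, 104.3, 47.6, 102.9.
Season total = 1365.7 DD.
Complete generations = ⌊1365.7 / 232⌋ = 5.

5 generations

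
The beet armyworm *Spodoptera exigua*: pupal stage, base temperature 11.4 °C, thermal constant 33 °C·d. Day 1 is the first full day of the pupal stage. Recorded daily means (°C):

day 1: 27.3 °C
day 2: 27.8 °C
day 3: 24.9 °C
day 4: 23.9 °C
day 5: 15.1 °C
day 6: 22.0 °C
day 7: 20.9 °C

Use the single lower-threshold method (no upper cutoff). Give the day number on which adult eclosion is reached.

day 3

Daily DD above 11.4 °C: 15.9, 16.4, 13.5, 12.5, 3.7, 10.6, 9.5.
Cumulative: 15.9, 32.3, 45.8, 58.3, 62.0, 72.6, 82.1.
The total first reaches 33 DD on day 3.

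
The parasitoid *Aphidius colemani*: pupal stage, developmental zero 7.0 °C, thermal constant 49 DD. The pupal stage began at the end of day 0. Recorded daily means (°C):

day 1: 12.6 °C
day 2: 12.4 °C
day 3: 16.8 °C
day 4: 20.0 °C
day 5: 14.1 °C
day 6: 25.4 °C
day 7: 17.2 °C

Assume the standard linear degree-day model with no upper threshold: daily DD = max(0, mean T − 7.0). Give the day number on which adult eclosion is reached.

day 6

Daily DD above 7.0 °C: 5.6, 5.4, 9.8, 13.0, 7.1, 18.4, 10.2.
Cumulative: 5.6, 11.0, 20.8, 33.8, 40.9, 59.3, 69.5.
The total first reaches 49 DD on day 6.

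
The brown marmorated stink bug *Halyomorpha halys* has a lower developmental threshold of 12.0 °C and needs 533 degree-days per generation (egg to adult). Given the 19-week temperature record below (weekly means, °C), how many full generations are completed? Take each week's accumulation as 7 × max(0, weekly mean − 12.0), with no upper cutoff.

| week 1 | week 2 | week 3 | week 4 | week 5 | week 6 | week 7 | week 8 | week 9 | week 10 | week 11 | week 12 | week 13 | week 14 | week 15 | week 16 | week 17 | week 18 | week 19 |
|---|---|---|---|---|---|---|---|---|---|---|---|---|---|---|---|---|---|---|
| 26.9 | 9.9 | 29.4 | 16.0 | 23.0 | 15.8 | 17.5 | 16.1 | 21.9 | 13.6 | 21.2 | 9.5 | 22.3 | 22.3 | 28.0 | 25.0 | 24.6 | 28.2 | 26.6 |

Weekly DD (7 × max(0, T̄ − 12.0)): 104.3, 0.0, 121.8, 28.0, 77.0, 26.6, 38.5, 28.7, 69.3, 11.2, 64.4, 0.0, 72.1, 72.1, 112.0, 91.0, 88.2, 113.4, 102.2.
Season total = 1220.8 DD.
Complete generations = ⌊1220.8 / 533⌋ = 2.

2 generations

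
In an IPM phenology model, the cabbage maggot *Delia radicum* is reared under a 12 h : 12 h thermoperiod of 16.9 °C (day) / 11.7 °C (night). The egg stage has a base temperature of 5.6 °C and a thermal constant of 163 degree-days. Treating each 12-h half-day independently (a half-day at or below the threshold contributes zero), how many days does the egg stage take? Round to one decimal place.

18.7 days

Day half: max(0, 16.9 − 5.6) × 0.5 = 11.3 × 0.5 = 5.65 DD.
Night half: max(0, 11.7 − 5.6) × 0.5 = 6.1 × 0.5 = 3.05 DD.
Per 24 h: 8.70 DD/day.
Duration = 163 / 8.70 = 18.736 ≈ 18.7 days.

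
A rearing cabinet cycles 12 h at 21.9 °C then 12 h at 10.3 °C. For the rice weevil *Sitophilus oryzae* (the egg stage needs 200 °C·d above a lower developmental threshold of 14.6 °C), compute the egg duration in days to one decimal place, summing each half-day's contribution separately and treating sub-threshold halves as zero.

Day half: max(0, 21.9 − 14.6) × 0.5 = 7.3 × 0.5 = 3.65 DD.
Night half: max(0, 10.3 − 14.6) × 0.5 = 0.0 × 0.5 = 0.00 DD.
Per 24 h: 3.65 DD/day.
Duration = 200 / 3.65 = 54.795 ≈ 54.8 days.

54.8 days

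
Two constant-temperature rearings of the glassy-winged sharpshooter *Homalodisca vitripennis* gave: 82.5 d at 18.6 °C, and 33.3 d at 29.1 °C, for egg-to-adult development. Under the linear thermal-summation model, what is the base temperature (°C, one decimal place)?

Linear rate model ⇒ the product D·(T − T_b) is constant across temperatures.
82.5·(18.6 − T_b) = 33.3·(29.1 − T_b)
T_b = (82.5·18.6 − 33.3·29.1) / (82.5 − 33.3) = 565.47 / 49.2 = 11.493 °C ≈ 11.5 °C.

11.5 °C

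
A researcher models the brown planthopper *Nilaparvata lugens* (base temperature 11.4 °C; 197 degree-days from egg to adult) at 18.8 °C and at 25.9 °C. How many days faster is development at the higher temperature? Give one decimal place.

13.0 days

At 18.8 °C: 197 / (18.8 − 11.4) = 197 / 7.4 = 26.622 d.
At 25.9 °C: 197 / (25.9 − 11.4) = 197 / 14.5 = 13.586 d.
Difference = |26.622 − 13.586| = 13.035 ≈ 13.0 days.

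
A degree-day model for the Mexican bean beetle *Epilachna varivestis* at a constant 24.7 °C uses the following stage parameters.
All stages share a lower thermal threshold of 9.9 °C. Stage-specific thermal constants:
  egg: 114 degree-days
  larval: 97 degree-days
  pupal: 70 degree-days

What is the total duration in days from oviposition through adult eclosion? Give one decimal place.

19.0 days

Daily accumulation at 24.7 °C = 24.7 − 9.9 = 14.8 DD/day.
Total K = 114 + 97 + 70 = 281 DD.
Total duration = 281 / 14.8 = 18.986 ≈ 19.0 days.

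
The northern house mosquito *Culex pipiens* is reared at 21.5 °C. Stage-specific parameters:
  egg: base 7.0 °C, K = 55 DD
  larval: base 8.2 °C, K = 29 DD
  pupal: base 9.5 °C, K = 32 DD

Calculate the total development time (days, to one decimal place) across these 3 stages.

egg: 55 / (21.5 − 7.0) = 55 / 14.5 = 3.793 d.
larval: 29 / (21.5 − 8.2) = 29 / 13.3 = 2.180 d.
pupal: 32 / (21.5 − 9.5) = 32 / 12.0 = 2.667 d.
Sum = 8.640 ≈ 8.6 days.

8.6 days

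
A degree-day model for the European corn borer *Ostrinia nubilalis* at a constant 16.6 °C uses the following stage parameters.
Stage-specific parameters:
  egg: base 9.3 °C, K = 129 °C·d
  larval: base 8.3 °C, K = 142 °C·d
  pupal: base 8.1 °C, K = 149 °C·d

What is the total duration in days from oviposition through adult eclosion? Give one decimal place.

egg: 129 / (16.6 − 9.3) = 129 / 7.3 = 17.671 d.
larval: 142 / (16.6 − 8.3) = 142 / 8.3 = 17.108 d.
pupal: 149 / (16.6 − 8.1) = 149 / 8.5 = 17.529 d.
Sum = 52.309 ≈ 52.3 days.

52.3 days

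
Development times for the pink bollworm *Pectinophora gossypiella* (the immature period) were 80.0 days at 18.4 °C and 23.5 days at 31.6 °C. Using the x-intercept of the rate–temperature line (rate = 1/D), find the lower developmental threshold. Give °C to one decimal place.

Under the model K = D·(T − T_b), so D₁·(T₁ − T_b) = D₂·(T₂ − T_b).
80.0·(18.4 − T_b) = 23.5·(31.6 − T_b)
T_b = (80.0·18.4 − 23.5·31.6) / (80.0 − 23.5) = 729.40 / 56.5 = 12.910 °C ≈ 12.9 °C.

12.9 °C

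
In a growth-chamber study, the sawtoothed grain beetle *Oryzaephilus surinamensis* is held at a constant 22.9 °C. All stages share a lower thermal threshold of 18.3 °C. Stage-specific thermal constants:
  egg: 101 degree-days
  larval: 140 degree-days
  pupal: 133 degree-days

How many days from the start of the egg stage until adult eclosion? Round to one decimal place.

81.3 days

Daily accumulation at 22.9 °C = 22.9 − 18.3 = 4.6 DD/day.
Total K = 101 + 140 + 133 = 374 DD.
Total duration = 374 / 4.6 = 81.304 ≈ 81.3 days.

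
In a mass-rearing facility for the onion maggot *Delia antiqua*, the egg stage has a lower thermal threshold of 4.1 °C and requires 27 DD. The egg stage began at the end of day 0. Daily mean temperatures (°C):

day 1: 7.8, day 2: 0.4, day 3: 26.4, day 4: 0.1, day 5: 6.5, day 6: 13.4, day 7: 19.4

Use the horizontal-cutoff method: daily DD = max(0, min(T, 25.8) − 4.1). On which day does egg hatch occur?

day 5

Daily DD above 4.1 °C (capped at 21.7): 3.7, 0.0, 21.7, 0.0, 2.4, 9.3, 15.3.
Cumulative: 3.7, 3.7, 25.4, 25.4, 27.8, 37.1, 52.4.
The total first reaches 27 DD on day 5.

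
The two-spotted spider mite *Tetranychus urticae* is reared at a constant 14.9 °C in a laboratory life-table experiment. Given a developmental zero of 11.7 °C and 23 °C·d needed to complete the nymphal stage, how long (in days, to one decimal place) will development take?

Daily accumulation = 14.9 − 11.7 = 3.2 DD/day.
Duration = 23 / 3.2 = 7.187 ≈ 7.2 days.

7.2 days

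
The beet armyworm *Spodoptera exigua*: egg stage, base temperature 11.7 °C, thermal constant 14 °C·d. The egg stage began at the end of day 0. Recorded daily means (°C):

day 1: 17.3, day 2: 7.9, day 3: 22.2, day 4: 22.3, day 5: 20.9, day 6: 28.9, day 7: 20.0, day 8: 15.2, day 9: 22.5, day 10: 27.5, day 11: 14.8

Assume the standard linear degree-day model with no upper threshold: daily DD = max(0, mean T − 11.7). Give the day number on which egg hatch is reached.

day 3

Daily DD above 11.7 °C: 5.6, 0.0, 10.5, 10.6, 9.2, 17.2, 8.3, 3.5, 10.8, 15.8, 3.1.
Cumulative: 5.6, 5.6, 16.1, 26.7, 35.9, 53.1, 61.4, 64.9, 75.7, 91.5, 94.6.
The total first reaches 14 DD on day 3.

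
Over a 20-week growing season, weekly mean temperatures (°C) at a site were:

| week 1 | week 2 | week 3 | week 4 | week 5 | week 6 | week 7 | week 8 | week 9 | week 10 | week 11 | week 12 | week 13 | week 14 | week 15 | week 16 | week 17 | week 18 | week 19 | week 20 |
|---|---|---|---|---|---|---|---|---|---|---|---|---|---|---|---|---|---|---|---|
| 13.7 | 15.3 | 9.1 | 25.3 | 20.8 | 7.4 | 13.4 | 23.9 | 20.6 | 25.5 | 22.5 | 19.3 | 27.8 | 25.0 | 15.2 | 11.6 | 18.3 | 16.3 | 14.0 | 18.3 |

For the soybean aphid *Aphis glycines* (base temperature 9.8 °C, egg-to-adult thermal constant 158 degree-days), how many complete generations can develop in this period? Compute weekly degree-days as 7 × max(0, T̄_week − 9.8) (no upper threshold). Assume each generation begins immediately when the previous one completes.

7 generations

Weekly DD (7 × max(0, T̄ − 9.8)): 27.3, 38.5, 0.0, 108.5, 77.0, 0.0, 25.2, 98.7, 75.6, 109.9, 88.9, 66.5, 126.0, 106.4, 37.8, 12.6, 59.5, 45.5, 29.4, 59.5.
Season total = 1192.8 DD.
Complete generations = ⌊1192.8 / 158⌋ = 7.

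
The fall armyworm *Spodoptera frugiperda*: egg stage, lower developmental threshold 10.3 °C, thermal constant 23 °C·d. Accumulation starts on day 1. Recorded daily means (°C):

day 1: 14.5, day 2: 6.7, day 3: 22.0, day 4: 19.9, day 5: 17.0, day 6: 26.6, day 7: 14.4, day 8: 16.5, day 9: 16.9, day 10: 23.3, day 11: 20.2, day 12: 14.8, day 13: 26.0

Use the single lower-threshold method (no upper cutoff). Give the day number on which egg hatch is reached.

day 4

Daily DD above 10.3 °C: 4.2, 0.0, 11.7, 9.6, 6.7, 16.3, 4.1, 6.2, 6.6, 13.0, 9.9, 4.5, 15.7.
Cumulative: 4.2, 4.2, 15.9, 25.5, 32.2, 48.5, 52.6, 58.8, 65.4, 78.4, 88.3, 92.8, 108.5.
The total first reaches 23 DD on day 4.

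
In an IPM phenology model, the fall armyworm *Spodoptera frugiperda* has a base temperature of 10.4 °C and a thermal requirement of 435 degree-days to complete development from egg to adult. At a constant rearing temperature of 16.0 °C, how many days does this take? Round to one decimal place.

77.7 days

Daily accumulation = 16.0 − 10.4 = 5.6 DD/day.
Duration = 435 / 5.6 = 77.679 ≈ 77.7 days.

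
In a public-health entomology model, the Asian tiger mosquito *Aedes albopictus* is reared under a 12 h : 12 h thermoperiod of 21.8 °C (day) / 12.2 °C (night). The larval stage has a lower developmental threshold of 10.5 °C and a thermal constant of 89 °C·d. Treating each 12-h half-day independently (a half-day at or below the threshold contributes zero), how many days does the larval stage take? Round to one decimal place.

13.7 days

Day half: max(0, 21.8 − 10.5) × 0.5 = 11.3 × 0.5 = 5.65 DD.
Night half: max(0, 12.2 − 10.5) × 0.5 = 1.7 × 0.5 = 0.85 DD.
Per 24 h: 6.50 DD/day.
Duration = 89 / 6.50 = 13.692 ≈ 13.7 days.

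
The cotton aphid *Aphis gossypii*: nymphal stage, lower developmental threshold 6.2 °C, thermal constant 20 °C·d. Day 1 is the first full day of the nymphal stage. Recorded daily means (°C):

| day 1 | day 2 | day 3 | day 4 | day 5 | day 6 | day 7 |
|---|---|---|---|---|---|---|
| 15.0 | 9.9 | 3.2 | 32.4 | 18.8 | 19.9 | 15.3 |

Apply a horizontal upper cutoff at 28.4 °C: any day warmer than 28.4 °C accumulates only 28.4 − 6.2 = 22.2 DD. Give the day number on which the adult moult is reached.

day 4

Daily DD above 6.2 °C (capped at 22.2): 8.8, 3.7, 0.0, 22.2, 12.6, 13.7, 9.1.
Cumulative: 8.8, 12.5, 12.5, 34.7, 47.3, 61.0, 70.1.
The total first reaches 20 DD on day 4.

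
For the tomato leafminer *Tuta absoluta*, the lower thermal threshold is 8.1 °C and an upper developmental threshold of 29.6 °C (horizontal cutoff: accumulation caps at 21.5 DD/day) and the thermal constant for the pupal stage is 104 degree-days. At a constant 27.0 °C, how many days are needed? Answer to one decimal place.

Daily accumulation = 27.0 − 8.1 = 18.9 DD/day.
Duration = 104 / 18.9 = 5.503 ≈ 5.5 days.

5.5 days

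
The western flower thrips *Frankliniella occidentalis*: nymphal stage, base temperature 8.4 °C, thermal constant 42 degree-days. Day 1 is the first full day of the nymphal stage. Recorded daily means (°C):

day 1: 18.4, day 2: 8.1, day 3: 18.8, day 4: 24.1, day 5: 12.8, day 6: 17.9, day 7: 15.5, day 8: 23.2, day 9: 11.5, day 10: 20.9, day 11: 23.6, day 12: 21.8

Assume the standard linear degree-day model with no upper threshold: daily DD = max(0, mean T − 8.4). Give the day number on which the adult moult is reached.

Daily DD above 8.4 °C: 10.0, 0.0, 10.4, 15.7, 4.4, 9.5, 7.1, 14.8, 3.1, 12.5, 15.2, 13.4.
Cumulative: 10.0, 10.0, 20.4, 36.1, 40.5, 50.0, 57.1, 71.9, 75.0, 87.5, 102.7, 116.1.
The total first reaches 42 DD on day 6.

day 6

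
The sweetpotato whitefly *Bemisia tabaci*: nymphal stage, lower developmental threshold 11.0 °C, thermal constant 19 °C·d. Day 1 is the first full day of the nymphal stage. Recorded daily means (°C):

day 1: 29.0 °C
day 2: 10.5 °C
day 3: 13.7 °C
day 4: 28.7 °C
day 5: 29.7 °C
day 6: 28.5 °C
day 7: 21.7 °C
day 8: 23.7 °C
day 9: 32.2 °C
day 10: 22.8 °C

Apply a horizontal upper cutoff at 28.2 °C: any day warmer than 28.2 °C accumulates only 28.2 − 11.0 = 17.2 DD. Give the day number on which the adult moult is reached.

day 3

Daily DD above 11.0 °C (capped at 17.2): 17.2, 0.0, 2.7, 17.2, 17.2, 17.2, 10.7, 12.7, 17.2, 11.8.
Cumulative: 17.2, 17.2, 19.9, 37.1, 54.3, 71.5, 82.2, 94.9, 112.1, 123.9.
The total first reaches 19 DD on day 3.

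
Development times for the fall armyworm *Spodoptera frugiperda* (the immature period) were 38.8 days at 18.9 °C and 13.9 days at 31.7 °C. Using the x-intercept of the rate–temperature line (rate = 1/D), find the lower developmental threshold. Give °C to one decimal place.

11.8 °C

Equal thermal constants: D₁(T₁ − T_b) = D₂(T₂ − T_b).
38.8·(18.9 − T_b) = 13.9·(31.7 − T_b)
T_b = (38.8·18.9 − 13.9·31.7) / (38.8 − 13.9) = 292.69 / 24.9 = 11.755 °C ≈ 11.8 °C.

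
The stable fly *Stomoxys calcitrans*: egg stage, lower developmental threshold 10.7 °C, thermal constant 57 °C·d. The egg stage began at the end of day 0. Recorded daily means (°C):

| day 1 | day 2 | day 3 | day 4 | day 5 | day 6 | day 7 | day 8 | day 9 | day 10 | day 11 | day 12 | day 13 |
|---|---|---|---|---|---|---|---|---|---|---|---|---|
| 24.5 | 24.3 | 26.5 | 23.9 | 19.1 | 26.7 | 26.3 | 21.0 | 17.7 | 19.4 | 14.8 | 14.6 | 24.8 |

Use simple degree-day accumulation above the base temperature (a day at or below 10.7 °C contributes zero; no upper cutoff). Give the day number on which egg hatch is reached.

Daily DD above 10.7 °C: 13.8, 13.6, 15.8, 13.2, 8.4, 16.0, 15.6, 10.3, 7.0, 8.7, 4.1, 3.9, 14.1.
Cumulative: 13.8, 27.4, 43.2, 56.4, 64.8, 80.8, 96.4, 106.7, 113.7, 122.4, 126.5, 130.4, 144.5.
The total first reaches 57 DD on day 5.

day 5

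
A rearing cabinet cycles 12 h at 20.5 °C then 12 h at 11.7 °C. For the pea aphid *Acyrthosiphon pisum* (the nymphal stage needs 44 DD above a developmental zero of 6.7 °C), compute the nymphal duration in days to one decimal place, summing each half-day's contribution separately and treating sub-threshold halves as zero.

4.7 days

Day half: max(0, 20.5 − 6.7) × 0.5 = 13.8 × 0.5 = 6.90 DD.
Night half: max(0, 11.7 − 6.7) × 0.5 = 5.0 × 0.5 = 2.50 DD.
Per 24 h: 9.40 DD/day.
Duration = 44 / 9.40 = 4.681 ≈ 4.7 days.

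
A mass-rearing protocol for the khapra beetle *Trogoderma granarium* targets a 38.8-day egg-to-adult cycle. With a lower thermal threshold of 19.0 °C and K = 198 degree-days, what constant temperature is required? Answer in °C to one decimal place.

24.1 °C

Required daily accumulation = 198 / 38.8 = 5.103 DD/day.
T = T_base + 5.103 = 19.0 + 5.103 = 24.103 ≈ 24.1 °C.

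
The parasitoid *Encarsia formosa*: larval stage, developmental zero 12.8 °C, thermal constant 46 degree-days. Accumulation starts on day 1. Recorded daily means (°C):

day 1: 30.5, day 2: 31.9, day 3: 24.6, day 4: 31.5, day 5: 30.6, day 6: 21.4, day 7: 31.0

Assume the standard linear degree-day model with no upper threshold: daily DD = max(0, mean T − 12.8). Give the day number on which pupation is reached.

Daily DD above 12.8 °C: 17.7, 19.1, 11.8, 18.7, 17.8, 8.6, 18.2.
Cumulative: 17.7, 36.8, 48.6, 67.3, 85.1, 93.7, 111.9.
The total first reaches 46 DD on day 3.

day 3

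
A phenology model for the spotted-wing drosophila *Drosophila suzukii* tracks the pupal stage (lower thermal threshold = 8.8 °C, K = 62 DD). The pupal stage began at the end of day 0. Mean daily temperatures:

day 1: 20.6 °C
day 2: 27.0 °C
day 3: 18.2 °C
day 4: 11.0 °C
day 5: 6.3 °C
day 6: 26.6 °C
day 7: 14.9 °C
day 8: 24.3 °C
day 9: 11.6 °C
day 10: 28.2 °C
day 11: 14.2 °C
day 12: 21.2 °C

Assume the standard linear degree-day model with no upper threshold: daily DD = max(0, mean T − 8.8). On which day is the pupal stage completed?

Daily DD above 8.8 °C: 11.8, 18.2, 9.4, 2.2, 0.0, 17.8, 6.1, 15.5, 2.8, 19.4, 5.4, 12.4.
Cumulative: 11.8, 30.0, 39.4, 41.6, 41.6, 59.4, 65.5, 81.0, 83.8, 103.2, 108.6, 121.0.
The total first reaches 62 DD on day 7.

day 7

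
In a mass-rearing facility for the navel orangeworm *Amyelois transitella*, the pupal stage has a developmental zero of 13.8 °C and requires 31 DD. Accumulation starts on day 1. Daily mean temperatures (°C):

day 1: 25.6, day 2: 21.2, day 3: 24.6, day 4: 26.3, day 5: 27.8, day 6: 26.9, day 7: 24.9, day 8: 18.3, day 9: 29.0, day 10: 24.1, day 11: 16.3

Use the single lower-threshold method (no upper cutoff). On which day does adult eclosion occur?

day 4

Daily DD above 13.8 °C: 11.8, 7.4, 10.8, 12.5, 14.0, 13.1, 11.1, 4.5, 15.2, 10.3, 2.5.
Cumulative: 11.8, 19.2, 30.0, 42.5, 56.5, 69.6, 80.7, 85.2, 100.4, 110.7, 113.2.
The total first reaches 31 DD on day 4.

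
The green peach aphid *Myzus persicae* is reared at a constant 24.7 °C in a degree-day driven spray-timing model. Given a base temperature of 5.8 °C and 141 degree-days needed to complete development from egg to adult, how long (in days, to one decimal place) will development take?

Daily accumulation = 24.7 − 5.8 = 18.9 DD/day.
Duration = 141 / 18.9 = 7.460 ≈ 7.5 days.

7.5 days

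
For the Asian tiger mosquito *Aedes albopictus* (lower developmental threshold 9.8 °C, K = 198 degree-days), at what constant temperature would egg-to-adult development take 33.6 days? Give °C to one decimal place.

15.7 °C

Required daily accumulation = 198 / 33.6 = 5.893 DD/day.
T = T_base + 5.893 = 9.8 + 5.893 = 15.693 ≈ 15.7 °C.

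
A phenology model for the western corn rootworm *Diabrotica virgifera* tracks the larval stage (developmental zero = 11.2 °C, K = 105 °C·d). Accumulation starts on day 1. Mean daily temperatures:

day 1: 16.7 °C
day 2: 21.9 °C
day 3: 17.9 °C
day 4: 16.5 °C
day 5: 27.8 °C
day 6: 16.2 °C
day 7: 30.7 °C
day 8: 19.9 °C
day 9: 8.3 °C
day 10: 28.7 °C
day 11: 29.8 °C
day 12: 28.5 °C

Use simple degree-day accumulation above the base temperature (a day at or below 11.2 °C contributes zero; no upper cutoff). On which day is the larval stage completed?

day 11

Daily DD above 11.2 °C: 5.5, 10.7, 6.7, 5.3, 16.6, 5.0, 19.5, 8.7, 0.0, 17.5, 18.6, 17.3.
Cumulative: 5.5, 16.2, 22.9, 28.2, 44.8, 49.8, 69.3, 78.0, 78.0, 95.5, 114.1, 131.4.
The total first reaches 105 DD on day 11.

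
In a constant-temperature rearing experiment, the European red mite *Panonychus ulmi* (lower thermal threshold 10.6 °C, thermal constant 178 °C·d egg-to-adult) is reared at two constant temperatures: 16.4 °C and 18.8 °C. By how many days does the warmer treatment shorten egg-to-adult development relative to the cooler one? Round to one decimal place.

At 16.4 °C: 178 / (16.4 − 10.6) = 178 / 5.8 = 30.690 d.
At 18.8 °C: 178 / (18.8 − 10.6) = 178 / 8.2 = 21.707 d.
Difference = |30.690 − 21.707| = 8.982 ≈ 9.0 days.

9.0 days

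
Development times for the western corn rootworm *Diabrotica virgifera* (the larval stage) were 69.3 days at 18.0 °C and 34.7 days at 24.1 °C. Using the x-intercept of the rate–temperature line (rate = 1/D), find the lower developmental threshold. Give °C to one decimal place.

11.9 °C

Equal thermal constants: D₁(T₁ − T_b) = D₂(T₂ − T_b).
69.3·(18.0 − T_b) = 34.7·(24.1 − T_b)
T_b = (69.3·18.0 − 34.7·24.1) / (69.3 − 34.7) = 411.13 / 34.6 = 11.882 °C ≈ 11.9 °C.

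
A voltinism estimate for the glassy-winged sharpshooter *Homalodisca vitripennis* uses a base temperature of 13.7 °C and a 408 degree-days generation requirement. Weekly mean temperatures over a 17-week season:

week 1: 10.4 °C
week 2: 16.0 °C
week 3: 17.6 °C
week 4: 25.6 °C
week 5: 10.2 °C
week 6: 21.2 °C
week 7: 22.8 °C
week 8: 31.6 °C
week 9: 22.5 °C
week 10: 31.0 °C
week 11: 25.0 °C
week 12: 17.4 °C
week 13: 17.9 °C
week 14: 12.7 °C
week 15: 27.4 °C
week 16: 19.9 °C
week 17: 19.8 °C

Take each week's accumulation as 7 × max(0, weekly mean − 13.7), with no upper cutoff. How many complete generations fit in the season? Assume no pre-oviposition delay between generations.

2 generations

Weekly DD (7 × max(0, T̄ − 13.7)): 0.0, 16.1, 27.3, 83.3, 0.0, 52.5, 63.7, 125.3, 61.6, 121.1, 79.1, 25.9, 29.4, 0.0, 95.9, 43.4, 42.7.
Season total = 867.3 DD.
Complete generations = ⌊867.3 / 408⌋ = 2.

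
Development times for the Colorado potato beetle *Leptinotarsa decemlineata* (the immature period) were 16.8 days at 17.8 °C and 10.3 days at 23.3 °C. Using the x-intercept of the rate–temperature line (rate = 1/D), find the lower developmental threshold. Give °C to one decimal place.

Linear rate model ⇒ the product D·(T − T_b) is constant across temperatures.
16.8·(17.8 − T_b) = 10.3·(23.3 − T_b)
T_b = (16.8·17.8 − 10.3·23.3) / (16.8 − 10.3) = 59.05 / 6.5 = 9.085 °C ≈ 9.1 °C.

9.1 °C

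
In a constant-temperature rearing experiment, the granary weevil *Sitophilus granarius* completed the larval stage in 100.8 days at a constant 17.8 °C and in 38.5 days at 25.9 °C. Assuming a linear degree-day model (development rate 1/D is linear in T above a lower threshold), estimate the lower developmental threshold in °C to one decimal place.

Linear rate model ⇒ the product D·(T − T_b) is constant across temperatures.
100.8·(17.8 − T_b) = 38.5·(25.9 − T_b)
T_b = (100.8·17.8 − 38.5·25.9) / (100.8 − 38.5) = 797.09 / 62.3 = 12.794 °C ≈ 12.8 °C.

12.8 °C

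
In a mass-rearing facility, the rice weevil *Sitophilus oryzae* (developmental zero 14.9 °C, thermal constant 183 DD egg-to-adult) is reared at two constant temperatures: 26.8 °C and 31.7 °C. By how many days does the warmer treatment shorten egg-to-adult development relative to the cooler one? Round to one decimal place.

4.5 days

At 26.8 °C: 183 / (26.8 − 14.9) = 183 / 11.9 = 15.378 d.
At 31.7 °C: 183 / (31.7 − 14.9) = 183 / 16.8 = 10.893 d.
Difference = |15.378 − 10.893| = 4.485 ≈ 4.5 days.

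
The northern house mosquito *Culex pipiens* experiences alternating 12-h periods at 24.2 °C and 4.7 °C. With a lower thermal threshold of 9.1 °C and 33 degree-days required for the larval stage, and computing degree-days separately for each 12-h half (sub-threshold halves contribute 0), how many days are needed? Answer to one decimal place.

4.4 days

Day half: max(0, 24.2 − 9.1) × 0.5 = 15.1 × 0.5 = 7.55 DD.
Night half: max(0, 4.7 − 9.1) × 0.5 = 0.0 × 0.5 = 0.00 DD.
Per 24 h: 7.55 DD/day.
Duration = 33 / 7.55 = 4.371 ≈ 4.4 days.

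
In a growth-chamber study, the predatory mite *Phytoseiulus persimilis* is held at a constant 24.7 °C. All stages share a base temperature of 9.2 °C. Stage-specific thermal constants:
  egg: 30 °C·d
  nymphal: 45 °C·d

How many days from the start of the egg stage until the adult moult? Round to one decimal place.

4.8 days

Daily accumulation at 24.7 °C = 24.7 − 9.2 = 15.5 DD/day.
Total K = 30 + 45 = 75 DD.
Total duration = 75 / 15.5 = 4.839 ≈ 4.8 days.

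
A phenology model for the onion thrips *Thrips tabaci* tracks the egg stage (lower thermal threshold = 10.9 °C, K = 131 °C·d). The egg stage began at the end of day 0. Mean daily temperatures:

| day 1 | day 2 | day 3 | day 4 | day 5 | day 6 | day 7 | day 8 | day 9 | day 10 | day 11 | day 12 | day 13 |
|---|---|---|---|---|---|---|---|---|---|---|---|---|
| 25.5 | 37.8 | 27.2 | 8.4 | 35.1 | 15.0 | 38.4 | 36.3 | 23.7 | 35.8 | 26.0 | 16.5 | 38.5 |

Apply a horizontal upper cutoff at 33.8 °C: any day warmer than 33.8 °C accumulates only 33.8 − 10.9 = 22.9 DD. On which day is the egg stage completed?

day 9

Daily DD above 10.9 °C (capped at 22.9): 14.6, 22.9, 16.3, 0.0, 22.9, 4.1, 22.9, 22.9, 12.8, 22.9, 15.1, 5.6, 22.9.
Cumulative: 14.6, 37.5, 53.8, 53.8, 76.7, 80.8, 103.7, 126.6, 139.4, 162.3, 177.4, 183.0, 205.9.
The total first reaches 131 DD on day 9.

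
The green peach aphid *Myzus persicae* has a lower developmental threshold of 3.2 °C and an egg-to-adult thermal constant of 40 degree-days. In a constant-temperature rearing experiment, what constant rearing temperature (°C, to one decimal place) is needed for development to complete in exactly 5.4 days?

Required daily accumulation = 40 / 5.4 = 7.407 DD/day.
T = T_base + 7.407 = 3.2 + 7.407 = 10.607 ≈ 10.6 °C.

10.6 °C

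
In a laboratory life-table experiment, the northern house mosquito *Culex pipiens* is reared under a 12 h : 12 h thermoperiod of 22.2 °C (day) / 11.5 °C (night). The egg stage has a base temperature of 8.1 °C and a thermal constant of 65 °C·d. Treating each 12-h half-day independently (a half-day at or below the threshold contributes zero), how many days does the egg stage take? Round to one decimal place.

Day half: max(0, 22.2 − 8.1) × 0.5 = 14.1 × 0.5 = 7.05 DD.
Night half: max(0, 11.5 − 8.1) × 0.5 = 3.4 × 0.5 = 1.70 DD.
Per 24 h: 8.75 DD/day.
Duration = 65 / 8.75 = 7.429 ≈ 7.4 days.

7.4 days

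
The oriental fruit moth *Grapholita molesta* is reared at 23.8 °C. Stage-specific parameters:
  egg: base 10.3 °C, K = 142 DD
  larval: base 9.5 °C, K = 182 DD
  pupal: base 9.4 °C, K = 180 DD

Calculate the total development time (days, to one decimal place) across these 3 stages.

35.7 days

egg: 142 / (23.8 − 10.3) = 142 / 13.5 = 10.519 d.
larval: 182 / (23.8 − 9.5) = 182 / 14.3 = 12.727 d.
pupal: 180 / (23.8 − 9.4) = 180 / 14.4 = 12.500 d.
Sum = 35.746 ≈ 35.7 days.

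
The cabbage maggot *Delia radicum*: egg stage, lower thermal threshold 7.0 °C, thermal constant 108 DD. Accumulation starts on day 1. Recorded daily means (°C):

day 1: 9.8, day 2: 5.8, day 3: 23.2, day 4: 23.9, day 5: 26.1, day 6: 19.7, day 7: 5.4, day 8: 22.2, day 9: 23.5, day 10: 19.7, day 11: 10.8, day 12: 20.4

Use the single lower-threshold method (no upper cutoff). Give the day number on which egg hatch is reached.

Daily DD above 7.0 °C: 2.8, 0.0, 16.2, 16.9, 19.1, 12.7, 0.0, 15.2, 16.5, 12.7, 3.8, 13.4.
Cumulative: 2.8, 2.8, 19.0, 35.9, 55.0, 67.7, 67.7, 82.9, 99.4, 112.1, 115.9, 129.3.
The total first reaches 108 DD on day 10.

day 10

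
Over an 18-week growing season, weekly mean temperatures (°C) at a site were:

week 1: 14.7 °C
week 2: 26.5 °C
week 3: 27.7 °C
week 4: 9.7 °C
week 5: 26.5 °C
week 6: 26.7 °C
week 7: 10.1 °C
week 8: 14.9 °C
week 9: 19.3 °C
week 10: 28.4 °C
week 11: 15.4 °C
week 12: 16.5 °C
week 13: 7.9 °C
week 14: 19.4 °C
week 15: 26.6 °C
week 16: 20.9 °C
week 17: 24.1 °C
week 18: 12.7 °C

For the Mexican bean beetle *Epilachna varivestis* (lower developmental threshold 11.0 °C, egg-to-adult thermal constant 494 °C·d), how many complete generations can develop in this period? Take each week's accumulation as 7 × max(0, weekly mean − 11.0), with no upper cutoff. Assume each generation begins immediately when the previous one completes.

Weekly DD (7 × max(0, T̄ − 11.0)): 25.9, 108.5, 116.9, 0.0, 108.5, 109.9, 0.0, 27.3, 58.1, 121.8, 30.8, 38.5, 0.0, 58.8, 109.2, 69.3, 91.7, 11.9.
Season total = 1087.1 DD.
Complete generations = ⌊1087.1 / 494⌋ = 2.

2 generations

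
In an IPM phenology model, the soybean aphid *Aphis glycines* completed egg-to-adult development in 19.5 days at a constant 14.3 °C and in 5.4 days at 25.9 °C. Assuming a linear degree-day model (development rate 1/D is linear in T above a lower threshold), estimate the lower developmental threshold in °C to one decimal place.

Equal thermal constants: D₁(T₁ − T_b) = D₂(T₂ − T_b).
19.5·(14.3 − T_b) = 5.4·(25.9 − T_b)
T_b = (19.5·14.3 − 5.4·25.9) / (19.5 − 5.4) = 138.99 / 14.1 = 9.857 °C ≈ 9.9 °C.

9.9 °C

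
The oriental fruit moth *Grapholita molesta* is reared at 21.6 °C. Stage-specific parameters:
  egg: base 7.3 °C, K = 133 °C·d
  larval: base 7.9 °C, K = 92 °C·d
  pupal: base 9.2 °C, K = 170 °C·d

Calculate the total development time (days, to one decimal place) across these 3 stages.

egg: 133 / (21.6 − 7.3) = 133 / 14.3 = 9.301 d.
larval: 92 / (21.6 − 7.9) = 92 / 13.7 = 6.715 d.
pupal: 170 / (21.6 − 9.2) = 170 / 12.4 = 13.710 d.
Sum = 29.726 ≈ 29.7 days.

29.7 days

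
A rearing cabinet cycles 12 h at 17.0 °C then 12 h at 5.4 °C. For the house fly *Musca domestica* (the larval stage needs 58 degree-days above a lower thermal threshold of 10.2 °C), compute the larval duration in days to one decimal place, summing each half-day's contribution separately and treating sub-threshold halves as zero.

Day half: max(0, 17.0 − 10.2) × 0.5 = 6.8 × 0.5 = 3.40 DD.
Night half: max(0, 5.4 − 10.2) × 0.5 = 0.0 × 0.5 = 0.00 DD.
Per 24 h: 3.40 DD/day.
Duration = 58 / 3.40 = 17.059 ≈ 17.1 days.

17.1 days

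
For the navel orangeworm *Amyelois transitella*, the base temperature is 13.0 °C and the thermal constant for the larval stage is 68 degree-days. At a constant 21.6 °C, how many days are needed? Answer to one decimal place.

Daily accumulation = 21.6 − 13.0 = 8.6 DD/day.
Duration = 68 / 8.6 = 7.907 ≈ 7.9 days.

7.9 days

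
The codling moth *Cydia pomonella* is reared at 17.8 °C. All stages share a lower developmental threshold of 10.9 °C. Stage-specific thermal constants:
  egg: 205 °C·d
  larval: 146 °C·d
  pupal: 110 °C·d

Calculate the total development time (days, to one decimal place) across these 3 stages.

66.8 days

Daily accumulation at 17.8 °C = 17.8 − 10.9 = 6.9 DD/day.
Total K = 205 + 146 + 110 = 461 DD.
Total duration = 461 / 6.9 = 66.812 ≈ 66.8 days.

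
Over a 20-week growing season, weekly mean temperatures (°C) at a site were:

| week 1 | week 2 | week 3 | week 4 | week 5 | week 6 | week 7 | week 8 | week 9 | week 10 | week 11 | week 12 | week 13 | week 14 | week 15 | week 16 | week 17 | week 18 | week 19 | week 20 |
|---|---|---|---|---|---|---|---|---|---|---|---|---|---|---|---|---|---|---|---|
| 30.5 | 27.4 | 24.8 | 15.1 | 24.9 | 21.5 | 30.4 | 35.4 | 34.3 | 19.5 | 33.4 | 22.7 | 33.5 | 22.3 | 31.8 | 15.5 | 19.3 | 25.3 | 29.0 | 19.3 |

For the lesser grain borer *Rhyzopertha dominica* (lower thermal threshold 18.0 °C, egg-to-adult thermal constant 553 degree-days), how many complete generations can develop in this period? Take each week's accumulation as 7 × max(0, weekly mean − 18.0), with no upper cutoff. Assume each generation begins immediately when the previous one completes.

2 generations

Weekly DD (7 × max(0, T̄ − 18.0)): 87.5, 65.8, 47.6, 0.0, 48.3, 24.5, 86.8, 121.8, 114.1, 10.5, 107.8, 32.9, 108.5, 30.1, 96.6, 0.0, 9.1, 51.1, 77.0, 9.1.
Season total = 1129.1 DD.
Complete generations = ⌊1129.1 / 553⌋ = 2.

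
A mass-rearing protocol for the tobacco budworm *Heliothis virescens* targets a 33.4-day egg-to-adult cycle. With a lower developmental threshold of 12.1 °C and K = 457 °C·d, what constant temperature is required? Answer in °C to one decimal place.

Required daily accumulation = 457 / 33.4 = 13.683 DD/day.
T = T_base + 13.683 = 12.1 + 13.683 = 25.783 ≈ 25.8 °C.

25.8 °C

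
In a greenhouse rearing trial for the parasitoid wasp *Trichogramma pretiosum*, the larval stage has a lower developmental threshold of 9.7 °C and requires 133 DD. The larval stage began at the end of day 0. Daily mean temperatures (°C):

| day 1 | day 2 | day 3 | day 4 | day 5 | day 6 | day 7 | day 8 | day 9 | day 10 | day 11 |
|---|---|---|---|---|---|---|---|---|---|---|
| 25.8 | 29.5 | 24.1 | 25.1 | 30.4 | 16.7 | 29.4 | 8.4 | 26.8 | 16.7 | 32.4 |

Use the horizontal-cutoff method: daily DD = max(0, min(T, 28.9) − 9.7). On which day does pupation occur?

day 10

Daily DD above 9.7 °C (capped at 19.2): 16.1, 19.2, 14.4, 15.4, 19.2, 7.0, 19.2, 0.0, 17.1, 7.0, 19.2.
Cumulative: 16.1, 35.3, 49.7, 65.1, 84.3, 91.3, 110.5, 110.5, 127.6, 134.6, 153.8.
The total first reaches 133 DD on day 10.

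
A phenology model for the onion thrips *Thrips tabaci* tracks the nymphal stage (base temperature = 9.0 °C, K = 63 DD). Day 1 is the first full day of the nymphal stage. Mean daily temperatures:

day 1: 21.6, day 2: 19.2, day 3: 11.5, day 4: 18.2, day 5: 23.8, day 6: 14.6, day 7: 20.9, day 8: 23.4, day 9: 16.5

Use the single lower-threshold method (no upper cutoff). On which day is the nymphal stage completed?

day 7

Daily DD above 9.0 °C: 12.6, 10.2, 2.5, 9.2, 14.8, 5.6, 11.9, 14.4, 7.5.
Cumulative: 12.6, 22.8, 25.3, 34.5, 49.3, 54.9, 66.8, 81.2, 88.7.
The total first reaches 63 DD on day 7.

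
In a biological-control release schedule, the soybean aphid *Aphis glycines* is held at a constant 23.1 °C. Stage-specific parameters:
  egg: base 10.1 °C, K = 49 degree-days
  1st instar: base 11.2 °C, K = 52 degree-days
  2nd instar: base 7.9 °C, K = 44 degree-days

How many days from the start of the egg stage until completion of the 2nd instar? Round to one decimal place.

11.0 days

egg: 49 / (23.1 − 10.1) = 49 / 13.0 = 3.769 d.
1st instar: 52 / (23.1 − 11.2) = 52 / 11.9 = 4.370 d.
2nd instar: 44 / (23.1 − 7.9) = 44 / 15.2 = 2.895 d.
Sum = 11.034 ≈ 11.0 days.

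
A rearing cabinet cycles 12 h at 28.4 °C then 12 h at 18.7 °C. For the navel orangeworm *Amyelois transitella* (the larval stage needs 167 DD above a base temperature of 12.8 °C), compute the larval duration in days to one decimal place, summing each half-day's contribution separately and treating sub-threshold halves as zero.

Day half: max(0, 28.4 − 12.8) × 0.5 = 15.6 × 0.5 = 7.80 DD.
Night half: max(0, 18.7 − 12.8) × 0.5 = 5.9 × 0.5 = 2.95 DD.
Per 24 h: 10.75 DD/day.
Duration = 167 / 10.75 = 15.535 ≈ 15.5 days.

15.5 days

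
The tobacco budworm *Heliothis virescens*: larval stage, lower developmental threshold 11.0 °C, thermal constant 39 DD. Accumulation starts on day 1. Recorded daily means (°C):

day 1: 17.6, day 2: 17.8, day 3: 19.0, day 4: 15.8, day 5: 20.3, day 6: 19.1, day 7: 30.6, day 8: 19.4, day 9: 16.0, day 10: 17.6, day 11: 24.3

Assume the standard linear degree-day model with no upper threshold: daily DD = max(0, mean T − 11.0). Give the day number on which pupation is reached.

Daily DD above 11.0 °C: 6.6, 6.8, 8.0, 4.8, 9.3, 8.1, 19.6, 8.4, 5.0, 6.6, 13.3.
Cumulative: 6.6, 13.4, 21.4, 26.2, 35.5, 43.6, 63.2, 71.6, 76.6, 83.2, 96.5.
The total first reaches 39 DD on day 6.

day 6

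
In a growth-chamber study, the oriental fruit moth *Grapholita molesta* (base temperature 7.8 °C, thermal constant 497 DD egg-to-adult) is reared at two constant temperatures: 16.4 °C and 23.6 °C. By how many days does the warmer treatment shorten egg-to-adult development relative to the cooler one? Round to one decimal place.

26.3 days

At 16.4 °C: 497 / (16.4 − 7.8) = 497 / 8.6 = 57.791 d.
At 23.6 °C: 497 / (23.6 − 7.8) = 497 / 15.8 = 31.456 d.
Difference = |57.791 − 31.456| = 26.335 ≈ 26.3 days.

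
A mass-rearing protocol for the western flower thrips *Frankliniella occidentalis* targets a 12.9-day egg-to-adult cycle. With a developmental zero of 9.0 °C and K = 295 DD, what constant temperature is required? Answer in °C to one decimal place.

Required daily accumulation = 295 / 12.9 = 22.868 DD/day.
T = T_base + 22.868 = 9.0 + 22.868 = 31.868 ≈ 31.9 °C.

31.9 °C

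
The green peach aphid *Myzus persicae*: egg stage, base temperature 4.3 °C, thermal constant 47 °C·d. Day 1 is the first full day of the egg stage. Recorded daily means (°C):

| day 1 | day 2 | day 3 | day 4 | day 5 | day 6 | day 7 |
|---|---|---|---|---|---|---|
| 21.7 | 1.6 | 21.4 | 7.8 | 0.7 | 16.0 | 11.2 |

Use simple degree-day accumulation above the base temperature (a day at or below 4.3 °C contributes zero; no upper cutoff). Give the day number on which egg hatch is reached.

Daily DD above 4.3 °C: 17.4, 0.0, 17.1, 3.5, 0.0, 11.7, 6.9.
Cumulative: 17.4, 17.4, 34.5, 38.0, 38.0, 49.7, 56.6.
The total first reaches 47 DD on day 6.

day 6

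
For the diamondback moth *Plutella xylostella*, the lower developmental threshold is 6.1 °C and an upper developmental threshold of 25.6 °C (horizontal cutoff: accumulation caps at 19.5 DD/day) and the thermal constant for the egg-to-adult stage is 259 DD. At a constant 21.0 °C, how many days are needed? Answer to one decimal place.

Daily accumulation = 21.0 − 6.1 = 14.9 DD/day.
Duration = 259 / 14.9 = 17.383 ≈ 17.4 days.

17.4 days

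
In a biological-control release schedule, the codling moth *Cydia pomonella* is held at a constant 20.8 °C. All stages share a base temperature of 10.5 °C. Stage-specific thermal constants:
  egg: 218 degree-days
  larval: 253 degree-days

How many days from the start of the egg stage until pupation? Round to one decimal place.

45.7 days

Daily accumulation at 20.8 °C = 20.8 − 10.5 = 10.3 DD/day.
Total K = 218 + 253 = 471 DD.
Total duration = 471 / 10.3 = 45.728 ≈ 45.7 days.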